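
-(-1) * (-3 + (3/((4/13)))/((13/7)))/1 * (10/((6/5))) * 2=37.50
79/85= 0.93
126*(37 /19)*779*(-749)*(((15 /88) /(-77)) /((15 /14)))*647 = 46313993313 /242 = 191380137.66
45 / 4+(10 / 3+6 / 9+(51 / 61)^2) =237385 / 14884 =15.95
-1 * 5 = -5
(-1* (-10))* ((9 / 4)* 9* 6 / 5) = 243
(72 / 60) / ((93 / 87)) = 174 / 155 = 1.12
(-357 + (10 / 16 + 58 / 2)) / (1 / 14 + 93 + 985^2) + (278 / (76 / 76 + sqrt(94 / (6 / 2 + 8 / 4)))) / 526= -12731299957 / 423961721828 + 139 * sqrt(470) / 23407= 0.10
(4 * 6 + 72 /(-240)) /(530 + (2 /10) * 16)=237 /5332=0.04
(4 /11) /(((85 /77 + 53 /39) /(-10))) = -2730 /1849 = -1.48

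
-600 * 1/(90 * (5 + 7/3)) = -10/11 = -0.91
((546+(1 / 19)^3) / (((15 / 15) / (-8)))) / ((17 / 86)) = -151562960 / 6859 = -22096.95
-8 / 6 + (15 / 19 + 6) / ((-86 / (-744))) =3272 / 57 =57.40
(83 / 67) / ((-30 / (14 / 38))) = -581 / 38190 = -0.02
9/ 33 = 3/ 11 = 0.27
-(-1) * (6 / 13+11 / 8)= 191 / 104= 1.84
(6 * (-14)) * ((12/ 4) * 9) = -2268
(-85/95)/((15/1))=-17/285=-0.06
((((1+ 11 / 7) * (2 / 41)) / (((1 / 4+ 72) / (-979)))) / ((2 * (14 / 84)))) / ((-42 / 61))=4299768 / 580601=7.41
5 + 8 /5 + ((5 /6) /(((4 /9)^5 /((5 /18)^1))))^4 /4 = 44718389960521509717 /5629499534213120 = 7943.58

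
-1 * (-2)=2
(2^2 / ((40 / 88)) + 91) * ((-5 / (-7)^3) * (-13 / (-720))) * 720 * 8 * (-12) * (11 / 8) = -856284 / 343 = -2496.45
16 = 16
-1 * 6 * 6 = -36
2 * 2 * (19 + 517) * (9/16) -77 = 1129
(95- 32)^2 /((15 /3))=3969 /5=793.80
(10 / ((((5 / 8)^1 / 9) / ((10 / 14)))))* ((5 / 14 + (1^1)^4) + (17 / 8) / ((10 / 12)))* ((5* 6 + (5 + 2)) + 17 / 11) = 8349408 / 539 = 15490.55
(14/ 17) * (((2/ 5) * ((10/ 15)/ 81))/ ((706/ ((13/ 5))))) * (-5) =-364/ 7291215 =-0.00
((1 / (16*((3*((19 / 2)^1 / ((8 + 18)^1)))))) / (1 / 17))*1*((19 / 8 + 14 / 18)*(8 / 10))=50167 / 20520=2.44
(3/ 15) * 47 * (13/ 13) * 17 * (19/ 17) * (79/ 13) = 70547/ 65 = 1085.34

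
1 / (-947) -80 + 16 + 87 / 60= -1184717 / 18940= -62.55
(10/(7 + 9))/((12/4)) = 5/24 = 0.21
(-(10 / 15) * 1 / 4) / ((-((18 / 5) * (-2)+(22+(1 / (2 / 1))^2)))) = 10 / 903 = 0.01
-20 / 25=-4 / 5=-0.80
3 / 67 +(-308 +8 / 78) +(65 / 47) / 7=-264484006 / 859677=-307.66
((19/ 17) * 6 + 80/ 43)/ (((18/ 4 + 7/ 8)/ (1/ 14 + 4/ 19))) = 0.45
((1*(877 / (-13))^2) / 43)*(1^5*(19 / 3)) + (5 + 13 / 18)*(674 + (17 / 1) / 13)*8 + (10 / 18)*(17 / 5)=229537536 / 7267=31586.29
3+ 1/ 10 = 31/ 10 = 3.10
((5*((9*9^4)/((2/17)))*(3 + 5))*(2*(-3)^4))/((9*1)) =361379880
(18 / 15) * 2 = 12 / 5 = 2.40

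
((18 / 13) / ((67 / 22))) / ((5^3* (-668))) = -99 / 18182125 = -0.00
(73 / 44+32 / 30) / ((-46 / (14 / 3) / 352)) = -100744 / 1035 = -97.34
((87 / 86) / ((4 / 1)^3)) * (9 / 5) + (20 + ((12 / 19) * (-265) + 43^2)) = 889763997 / 522880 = 1701.66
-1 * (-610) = 610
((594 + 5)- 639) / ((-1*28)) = 1.43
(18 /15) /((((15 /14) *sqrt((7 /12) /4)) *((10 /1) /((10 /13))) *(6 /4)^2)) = 64 *sqrt(21) /2925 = 0.10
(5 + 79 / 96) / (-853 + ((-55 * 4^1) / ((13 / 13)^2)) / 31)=-1333 / 196896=-0.01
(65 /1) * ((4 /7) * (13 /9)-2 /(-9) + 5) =8255 /21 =393.10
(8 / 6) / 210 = 2 / 315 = 0.01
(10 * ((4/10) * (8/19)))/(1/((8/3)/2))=128/57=2.25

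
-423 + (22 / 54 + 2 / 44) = -250993 / 594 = -422.55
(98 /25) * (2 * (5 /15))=196 /75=2.61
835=835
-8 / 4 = -2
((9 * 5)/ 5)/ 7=9/ 7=1.29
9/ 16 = 0.56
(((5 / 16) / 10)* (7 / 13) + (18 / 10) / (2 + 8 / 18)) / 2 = 17233 / 45760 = 0.38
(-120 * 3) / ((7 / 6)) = -2160 / 7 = -308.57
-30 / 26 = -15 / 13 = -1.15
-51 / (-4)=51 / 4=12.75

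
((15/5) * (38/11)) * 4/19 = 24/11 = 2.18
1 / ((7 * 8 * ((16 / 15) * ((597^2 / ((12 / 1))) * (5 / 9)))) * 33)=0.00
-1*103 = -103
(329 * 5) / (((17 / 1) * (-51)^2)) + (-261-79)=-15032135 / 44217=-339.96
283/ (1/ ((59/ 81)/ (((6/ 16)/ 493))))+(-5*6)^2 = 66071668/ 243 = 271899.87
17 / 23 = 0.74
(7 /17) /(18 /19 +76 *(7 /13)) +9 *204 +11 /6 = 484677838 /263721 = 1837.84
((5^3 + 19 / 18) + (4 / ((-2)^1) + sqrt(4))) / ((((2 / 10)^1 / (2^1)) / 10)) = 113450 / 9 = 12605.56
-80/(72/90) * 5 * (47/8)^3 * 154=-999296375/64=-15614005.86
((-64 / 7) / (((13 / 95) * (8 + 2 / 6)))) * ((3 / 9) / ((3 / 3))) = -1216 / 455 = -2.67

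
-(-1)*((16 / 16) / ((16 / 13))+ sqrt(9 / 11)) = 13 / 16+ 3*sqrt(11) / 11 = 1.72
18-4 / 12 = 53 / 3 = 17.67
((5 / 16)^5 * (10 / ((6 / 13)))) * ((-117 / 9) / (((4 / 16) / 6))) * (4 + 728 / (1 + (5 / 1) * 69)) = -87140625 / 708608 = -122.97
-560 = -560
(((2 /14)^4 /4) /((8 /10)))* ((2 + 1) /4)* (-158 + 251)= 1395 /153664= 0.01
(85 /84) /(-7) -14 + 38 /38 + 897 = 519707 /588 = 883.86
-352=-352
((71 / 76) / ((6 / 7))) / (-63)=-71 / 4104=-0.02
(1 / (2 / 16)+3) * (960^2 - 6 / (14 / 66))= 10137288.86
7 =7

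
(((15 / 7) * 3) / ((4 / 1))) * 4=45 / 7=6.43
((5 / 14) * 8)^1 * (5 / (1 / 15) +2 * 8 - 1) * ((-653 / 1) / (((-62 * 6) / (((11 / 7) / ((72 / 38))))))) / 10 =682385 / 18228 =37.44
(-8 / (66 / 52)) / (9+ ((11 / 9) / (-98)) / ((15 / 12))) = -152880 / 218053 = -0.70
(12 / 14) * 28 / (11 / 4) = 96 / 11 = 8.73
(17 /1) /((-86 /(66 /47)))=-561 /2021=-0.28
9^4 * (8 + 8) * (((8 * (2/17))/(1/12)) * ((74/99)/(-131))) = -165722112/24497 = -6765.00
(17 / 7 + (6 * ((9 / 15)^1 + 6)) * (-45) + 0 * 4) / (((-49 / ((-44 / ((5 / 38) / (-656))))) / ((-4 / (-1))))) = 54652944896 / 1715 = 31867606.35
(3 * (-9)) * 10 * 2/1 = -540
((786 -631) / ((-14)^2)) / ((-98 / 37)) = -5735 / 19208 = -0.30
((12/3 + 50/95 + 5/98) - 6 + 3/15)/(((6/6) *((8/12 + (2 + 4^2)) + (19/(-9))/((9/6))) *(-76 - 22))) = 307341/425169080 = 0.00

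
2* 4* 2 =16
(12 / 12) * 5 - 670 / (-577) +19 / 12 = 53623 / 6924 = 7.74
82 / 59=1.39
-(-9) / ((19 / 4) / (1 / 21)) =12 / 133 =0.09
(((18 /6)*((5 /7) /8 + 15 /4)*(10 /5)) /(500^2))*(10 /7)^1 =129 /980000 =0.00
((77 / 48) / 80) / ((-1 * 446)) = -77 / 1712640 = -0.00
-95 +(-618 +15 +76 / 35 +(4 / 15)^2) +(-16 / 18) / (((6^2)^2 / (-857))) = -177372541 / 255150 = -695.17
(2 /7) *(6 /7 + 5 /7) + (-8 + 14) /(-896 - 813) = 0.45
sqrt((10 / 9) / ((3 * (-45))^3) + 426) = 20.64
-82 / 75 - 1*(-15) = 1043 / 75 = 13.91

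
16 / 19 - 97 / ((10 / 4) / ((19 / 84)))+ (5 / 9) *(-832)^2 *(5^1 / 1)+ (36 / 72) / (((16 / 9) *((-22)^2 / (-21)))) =178238636725411 / 92695680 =1922836.50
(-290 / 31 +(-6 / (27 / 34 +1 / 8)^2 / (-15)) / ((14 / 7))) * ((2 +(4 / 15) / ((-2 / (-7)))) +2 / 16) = -1350735793 / 48437500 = -27.89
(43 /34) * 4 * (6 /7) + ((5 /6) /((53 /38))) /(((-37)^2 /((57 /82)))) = 3070246579 /708011206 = 4.34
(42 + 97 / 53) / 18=2323 / 954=2.44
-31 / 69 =-0.45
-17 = -17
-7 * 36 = -252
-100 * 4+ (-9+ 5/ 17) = -6948/ 17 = -408.71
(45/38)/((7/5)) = 225/266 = 0.85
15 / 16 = 0.94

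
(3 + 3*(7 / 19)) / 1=78 / 19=4.11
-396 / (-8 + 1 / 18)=648 / 13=49.85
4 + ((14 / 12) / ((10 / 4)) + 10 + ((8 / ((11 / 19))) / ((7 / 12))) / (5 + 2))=144323 / 8085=17.85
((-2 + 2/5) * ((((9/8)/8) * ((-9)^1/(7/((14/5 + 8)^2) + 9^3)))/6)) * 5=19683/8503756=0.00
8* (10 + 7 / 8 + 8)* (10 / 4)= 755 / 2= 377.50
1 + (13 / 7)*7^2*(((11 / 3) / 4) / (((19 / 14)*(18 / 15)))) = 35719 / 684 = 52.22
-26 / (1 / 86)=-2236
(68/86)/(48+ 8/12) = 51/3139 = 0.02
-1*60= -60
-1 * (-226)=226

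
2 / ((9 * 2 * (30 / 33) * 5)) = 11 / 450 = 0.02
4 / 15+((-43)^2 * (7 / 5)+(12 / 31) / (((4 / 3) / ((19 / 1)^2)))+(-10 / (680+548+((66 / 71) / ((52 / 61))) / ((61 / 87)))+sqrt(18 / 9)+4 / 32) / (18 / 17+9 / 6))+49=34 * sqrt(2) / 87+335793256949257 / 122430800460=2743.27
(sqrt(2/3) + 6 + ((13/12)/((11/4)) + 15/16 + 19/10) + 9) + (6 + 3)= sqrt(6)/3 + 71891/2640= 28.05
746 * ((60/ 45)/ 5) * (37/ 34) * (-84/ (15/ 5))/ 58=-772856/ 7395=-104.51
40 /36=1.11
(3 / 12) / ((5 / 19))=19 / 20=0.95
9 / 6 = 3 / 2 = 1.50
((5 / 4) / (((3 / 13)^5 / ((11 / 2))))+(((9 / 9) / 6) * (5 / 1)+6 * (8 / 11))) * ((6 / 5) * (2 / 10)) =224743397 / 89100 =2522.37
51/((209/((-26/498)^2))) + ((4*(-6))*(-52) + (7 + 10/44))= 10843670641/8638806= 1255.23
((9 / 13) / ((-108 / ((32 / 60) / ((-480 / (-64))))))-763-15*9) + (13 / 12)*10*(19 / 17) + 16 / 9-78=-287046961 / 298350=-962.11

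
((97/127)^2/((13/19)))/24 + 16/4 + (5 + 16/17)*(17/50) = 761822599/125806200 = 6.06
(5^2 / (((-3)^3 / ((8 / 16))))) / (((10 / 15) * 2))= -25 / 72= -0.35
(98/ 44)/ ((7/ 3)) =21/ 22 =0.95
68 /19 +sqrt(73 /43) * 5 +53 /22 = 2503 /418 +5 * sqrt(3139) /43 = 12.50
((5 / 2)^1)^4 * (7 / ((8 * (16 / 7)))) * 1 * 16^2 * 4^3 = 245000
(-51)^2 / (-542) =-2601 / 542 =-4.80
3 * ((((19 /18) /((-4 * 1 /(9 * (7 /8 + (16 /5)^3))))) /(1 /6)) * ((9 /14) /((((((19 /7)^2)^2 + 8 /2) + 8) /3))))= -53278097733 /1273064000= -41.85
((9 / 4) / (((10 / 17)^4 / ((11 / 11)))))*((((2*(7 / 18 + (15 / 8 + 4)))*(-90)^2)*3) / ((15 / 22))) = 33562162161 / 4000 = 8390540.54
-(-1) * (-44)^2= 1936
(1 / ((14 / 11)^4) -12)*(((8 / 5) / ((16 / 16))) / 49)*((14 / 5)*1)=-446351 / 420175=-1.06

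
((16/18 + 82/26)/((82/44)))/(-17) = -10406/81549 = -0.13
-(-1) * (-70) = -70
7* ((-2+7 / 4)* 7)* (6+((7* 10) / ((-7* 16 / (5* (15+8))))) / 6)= 73.24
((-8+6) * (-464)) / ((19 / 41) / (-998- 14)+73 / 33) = 115513728 / 275299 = 419.59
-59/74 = -0.80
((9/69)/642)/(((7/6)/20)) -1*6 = -103302/17227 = -6.00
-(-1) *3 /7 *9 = 27 /7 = 3.86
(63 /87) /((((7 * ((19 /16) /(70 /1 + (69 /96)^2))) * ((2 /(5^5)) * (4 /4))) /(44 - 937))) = -31817090625 /3712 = -8571414.50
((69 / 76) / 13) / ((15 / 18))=207 / 2470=0.08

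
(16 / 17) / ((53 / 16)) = 256 / 901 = 0.28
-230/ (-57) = 230/ 57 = 4.04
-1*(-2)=2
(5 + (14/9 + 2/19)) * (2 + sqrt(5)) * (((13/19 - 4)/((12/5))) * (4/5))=-7973 * sqrt(5)/1083 - 15946/1083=-31.19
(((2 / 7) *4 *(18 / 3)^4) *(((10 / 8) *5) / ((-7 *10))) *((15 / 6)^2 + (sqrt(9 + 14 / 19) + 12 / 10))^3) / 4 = -39047.40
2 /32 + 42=673 /16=42.06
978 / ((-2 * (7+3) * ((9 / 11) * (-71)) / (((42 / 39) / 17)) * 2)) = 12551 / 470730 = 0.03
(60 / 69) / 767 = 20 / 17641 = 0.00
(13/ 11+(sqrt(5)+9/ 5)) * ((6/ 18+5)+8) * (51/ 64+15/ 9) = 2365 * sqrt(5)/ 72+1763/ 18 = 171.39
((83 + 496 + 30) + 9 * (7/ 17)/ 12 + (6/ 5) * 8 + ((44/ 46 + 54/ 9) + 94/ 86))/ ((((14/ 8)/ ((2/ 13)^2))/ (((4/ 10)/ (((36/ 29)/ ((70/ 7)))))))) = 24455238436/ 895040055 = 27.32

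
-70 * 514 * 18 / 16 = -80955 / 2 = -40477.50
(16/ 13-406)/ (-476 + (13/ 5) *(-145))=5262/ 11089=0.47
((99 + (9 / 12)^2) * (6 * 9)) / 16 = 43011 / 128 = 336.02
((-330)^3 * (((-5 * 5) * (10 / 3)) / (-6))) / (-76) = 124781250 / 19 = 6567434.21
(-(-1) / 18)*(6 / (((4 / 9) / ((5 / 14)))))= 15 / 56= 0.27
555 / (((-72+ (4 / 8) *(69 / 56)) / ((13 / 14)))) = -296 / 41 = -7.22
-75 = -75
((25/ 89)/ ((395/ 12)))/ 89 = 60/ 625759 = 0.00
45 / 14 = 3.21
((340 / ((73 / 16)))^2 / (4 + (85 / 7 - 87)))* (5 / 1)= -64736000 / 165199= -391.87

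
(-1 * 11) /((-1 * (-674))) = -11 /674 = -0.02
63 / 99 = 7 / 11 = 0.64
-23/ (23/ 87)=-87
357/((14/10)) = 255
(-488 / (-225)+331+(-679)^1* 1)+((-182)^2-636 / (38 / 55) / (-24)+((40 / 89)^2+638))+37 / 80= 18125900770127 / 541796400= 33455.19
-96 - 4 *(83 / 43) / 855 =-3529772 / 36765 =-96.01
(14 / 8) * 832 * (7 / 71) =10192 / 71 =143.55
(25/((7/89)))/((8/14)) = 556.25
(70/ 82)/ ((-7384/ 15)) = -525/ 302744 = -0.00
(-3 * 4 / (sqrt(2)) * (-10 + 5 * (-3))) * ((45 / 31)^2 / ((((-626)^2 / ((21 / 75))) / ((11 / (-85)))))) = -93555 * sqrt(2) / 3201039106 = -0.00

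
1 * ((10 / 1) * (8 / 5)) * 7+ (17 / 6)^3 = 29105 / 216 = 134.75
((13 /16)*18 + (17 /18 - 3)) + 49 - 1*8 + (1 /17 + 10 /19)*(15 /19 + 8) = 25942945 /441864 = 58.71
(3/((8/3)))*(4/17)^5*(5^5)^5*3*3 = 3089904785156250000000/1419857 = 2176208438706327.47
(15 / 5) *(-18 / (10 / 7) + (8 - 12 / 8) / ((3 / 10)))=136 / 5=27.20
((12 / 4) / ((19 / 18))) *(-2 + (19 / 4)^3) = 181737 / 608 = 298.91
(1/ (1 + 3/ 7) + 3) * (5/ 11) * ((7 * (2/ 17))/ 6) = 259/ 1122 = 0.23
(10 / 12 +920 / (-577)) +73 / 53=0.62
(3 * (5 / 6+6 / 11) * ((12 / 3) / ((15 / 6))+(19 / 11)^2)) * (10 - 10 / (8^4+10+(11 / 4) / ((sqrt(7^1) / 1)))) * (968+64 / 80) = 4889397968 * sqrt(7) / 1142381758155+2307520126522234988 / 12566199339705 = 183629.13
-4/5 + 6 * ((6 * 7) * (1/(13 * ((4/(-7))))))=-2257/65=-34.72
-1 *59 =-59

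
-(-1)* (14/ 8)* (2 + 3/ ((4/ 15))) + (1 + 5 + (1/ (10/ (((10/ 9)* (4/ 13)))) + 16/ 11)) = 631685/ 20592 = 30.68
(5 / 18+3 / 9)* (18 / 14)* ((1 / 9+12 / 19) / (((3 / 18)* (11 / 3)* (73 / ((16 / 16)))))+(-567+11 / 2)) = -17133103 / 38836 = -441.17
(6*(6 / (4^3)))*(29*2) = 261 / 8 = 32.62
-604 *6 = -3624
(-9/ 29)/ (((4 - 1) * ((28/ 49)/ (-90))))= 945/ 58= 16.29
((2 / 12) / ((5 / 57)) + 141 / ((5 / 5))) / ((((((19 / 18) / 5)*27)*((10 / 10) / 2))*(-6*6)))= -1429 / 1026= -1.39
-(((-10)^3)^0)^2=-1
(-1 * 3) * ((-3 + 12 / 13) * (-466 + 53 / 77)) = -2902149 / 1001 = -2899.25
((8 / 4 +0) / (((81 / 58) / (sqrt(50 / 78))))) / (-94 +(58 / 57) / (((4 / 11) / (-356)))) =-551 *sqrt(39) / 3271671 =-0.00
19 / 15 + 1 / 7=148 / 105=1.41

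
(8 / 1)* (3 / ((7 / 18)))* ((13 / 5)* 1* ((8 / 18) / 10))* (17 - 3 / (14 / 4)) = 141024 / 1225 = 115.12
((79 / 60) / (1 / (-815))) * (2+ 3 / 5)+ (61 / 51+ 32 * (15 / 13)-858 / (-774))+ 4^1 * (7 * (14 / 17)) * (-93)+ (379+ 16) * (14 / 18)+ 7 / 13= -7847100349 / 1710540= -4587.50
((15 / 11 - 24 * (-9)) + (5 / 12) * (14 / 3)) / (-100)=-2.19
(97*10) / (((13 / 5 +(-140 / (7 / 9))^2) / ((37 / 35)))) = 35890 / 1134091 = 0.03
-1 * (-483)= 483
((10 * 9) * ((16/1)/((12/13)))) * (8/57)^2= 33280/1083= 30.73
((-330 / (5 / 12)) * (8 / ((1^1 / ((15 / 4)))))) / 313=-23760 / 313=-75.91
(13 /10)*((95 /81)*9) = 247 /18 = 13.72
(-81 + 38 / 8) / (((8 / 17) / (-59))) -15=305435 / 32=9544.84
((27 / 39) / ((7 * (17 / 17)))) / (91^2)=9 / 753571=0.00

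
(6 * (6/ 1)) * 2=72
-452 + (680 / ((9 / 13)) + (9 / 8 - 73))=458.35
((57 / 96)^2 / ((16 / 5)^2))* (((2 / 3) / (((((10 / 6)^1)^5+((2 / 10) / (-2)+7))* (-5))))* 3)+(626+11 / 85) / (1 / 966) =161783828998887057 / 267481579520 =604841.01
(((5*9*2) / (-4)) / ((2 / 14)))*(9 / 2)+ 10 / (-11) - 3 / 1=-31357 / 44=-712.66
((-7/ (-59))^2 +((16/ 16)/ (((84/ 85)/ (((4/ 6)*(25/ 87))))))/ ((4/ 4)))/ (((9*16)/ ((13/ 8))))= 0.00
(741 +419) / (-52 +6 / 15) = -2900 / 129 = -22.48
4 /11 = 0.36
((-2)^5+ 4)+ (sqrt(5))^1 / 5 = -28+ sqrt(5) / 5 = -27.55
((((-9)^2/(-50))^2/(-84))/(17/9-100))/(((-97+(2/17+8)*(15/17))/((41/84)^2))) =-1062464283/1258142055520000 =-0.00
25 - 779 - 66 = -820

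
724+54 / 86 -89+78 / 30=638.23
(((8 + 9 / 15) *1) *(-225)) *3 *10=-58050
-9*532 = -4788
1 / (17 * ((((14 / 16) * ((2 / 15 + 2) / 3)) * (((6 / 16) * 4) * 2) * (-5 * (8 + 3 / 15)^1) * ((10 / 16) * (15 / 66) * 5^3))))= -132 / 3049375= -0.00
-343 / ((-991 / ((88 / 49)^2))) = 7744 / 6937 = 1.12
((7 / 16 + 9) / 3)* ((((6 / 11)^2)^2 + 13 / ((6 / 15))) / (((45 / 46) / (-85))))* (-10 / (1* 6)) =281701437685 / 18974736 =14846.13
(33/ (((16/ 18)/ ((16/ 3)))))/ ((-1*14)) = -99/ 7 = -14.14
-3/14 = -0.21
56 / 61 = 0.92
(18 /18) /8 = 1 /8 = 0.12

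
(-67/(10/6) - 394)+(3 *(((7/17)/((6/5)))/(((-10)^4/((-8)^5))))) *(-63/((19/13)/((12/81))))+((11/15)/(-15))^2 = -6747709522/16351875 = -412.66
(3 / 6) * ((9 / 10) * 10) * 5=45 / 2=22.50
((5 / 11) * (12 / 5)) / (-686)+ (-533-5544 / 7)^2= 6623973119 / 3773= 1755625.00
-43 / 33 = -1.30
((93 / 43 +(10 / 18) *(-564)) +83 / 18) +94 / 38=-4471885 / 14706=-304.09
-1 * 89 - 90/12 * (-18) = 46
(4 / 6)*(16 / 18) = 16 / 27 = 0.59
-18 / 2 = -9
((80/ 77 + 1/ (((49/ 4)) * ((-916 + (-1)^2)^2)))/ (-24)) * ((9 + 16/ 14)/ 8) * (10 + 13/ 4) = -441066915893/ 606499185600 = -0.73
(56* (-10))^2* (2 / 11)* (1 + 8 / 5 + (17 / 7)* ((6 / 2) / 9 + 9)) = 47541760 / 33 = 1440659.39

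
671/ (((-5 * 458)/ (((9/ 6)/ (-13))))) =2013/ 59540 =0.03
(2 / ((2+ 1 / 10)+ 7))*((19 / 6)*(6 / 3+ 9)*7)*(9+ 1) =535.90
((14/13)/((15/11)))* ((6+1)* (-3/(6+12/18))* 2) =-1617/325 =-4.98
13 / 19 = 0.68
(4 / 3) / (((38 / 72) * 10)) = 24 / 95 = 0.25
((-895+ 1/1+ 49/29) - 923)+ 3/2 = -105201/58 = -1813.81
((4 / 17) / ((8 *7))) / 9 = 1 / 2142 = 0.00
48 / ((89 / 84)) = 4032 / 89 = 45.30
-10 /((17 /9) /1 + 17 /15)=-3.31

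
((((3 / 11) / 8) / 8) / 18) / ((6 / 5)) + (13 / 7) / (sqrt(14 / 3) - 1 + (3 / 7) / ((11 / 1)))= 402451757 / 843676416 + 11011* sqrt(42) / 66578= 1.55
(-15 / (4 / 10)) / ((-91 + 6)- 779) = 25 / 576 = 0.04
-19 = -19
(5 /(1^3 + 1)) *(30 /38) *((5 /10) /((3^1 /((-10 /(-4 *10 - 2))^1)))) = 125 /1596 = 0.08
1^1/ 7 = 1/ 7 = 0.14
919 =919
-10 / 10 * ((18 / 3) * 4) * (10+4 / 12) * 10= -2480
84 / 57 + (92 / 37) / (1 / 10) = 18516 / 703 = 26.34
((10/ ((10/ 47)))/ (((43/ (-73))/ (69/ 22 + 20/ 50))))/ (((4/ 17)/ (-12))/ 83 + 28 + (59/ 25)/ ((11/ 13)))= -28248057735/ 3082286096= -9.16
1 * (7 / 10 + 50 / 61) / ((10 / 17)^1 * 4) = 15759 / 24400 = 0.65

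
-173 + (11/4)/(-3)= -2087/12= -173.92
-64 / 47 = -1.36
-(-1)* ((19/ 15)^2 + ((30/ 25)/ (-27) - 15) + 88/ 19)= -4184/ 475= -8.81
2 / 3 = 0.67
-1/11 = -0.09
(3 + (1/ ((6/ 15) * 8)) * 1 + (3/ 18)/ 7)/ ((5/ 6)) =1121/ 280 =4.00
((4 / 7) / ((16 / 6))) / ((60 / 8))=0.03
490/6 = 245/3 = 81.67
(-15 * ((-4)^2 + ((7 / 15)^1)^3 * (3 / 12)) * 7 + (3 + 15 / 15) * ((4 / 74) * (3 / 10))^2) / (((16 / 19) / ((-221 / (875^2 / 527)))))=4587758560212529 / 15093225000000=303.96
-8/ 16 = -1/ 2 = -0.50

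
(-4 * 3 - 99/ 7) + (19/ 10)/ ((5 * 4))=-36467/ 1400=-26.05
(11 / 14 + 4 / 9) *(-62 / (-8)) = 4805 / 504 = 9.53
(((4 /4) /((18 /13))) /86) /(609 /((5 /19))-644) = 65 /12927348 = 0.00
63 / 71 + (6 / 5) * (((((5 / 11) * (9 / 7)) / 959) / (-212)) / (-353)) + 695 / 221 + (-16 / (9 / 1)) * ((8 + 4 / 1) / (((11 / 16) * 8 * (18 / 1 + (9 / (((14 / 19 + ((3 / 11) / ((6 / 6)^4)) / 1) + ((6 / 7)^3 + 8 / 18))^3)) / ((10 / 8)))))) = 56815379539372897664452367850753857 / 14850760565990396157544496963822922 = 3.83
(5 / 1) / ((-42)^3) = -5 / 74088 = -0.00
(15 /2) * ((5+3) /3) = 20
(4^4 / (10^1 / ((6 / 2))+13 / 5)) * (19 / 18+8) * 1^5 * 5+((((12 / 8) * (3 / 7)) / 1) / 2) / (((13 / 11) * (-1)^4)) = 189888833 / 97188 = 1953.83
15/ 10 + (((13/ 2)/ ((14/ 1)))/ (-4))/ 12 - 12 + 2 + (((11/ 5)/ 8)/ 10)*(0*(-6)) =-8.51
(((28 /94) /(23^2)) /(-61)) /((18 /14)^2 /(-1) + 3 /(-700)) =68600 /12316657803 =0.00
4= 4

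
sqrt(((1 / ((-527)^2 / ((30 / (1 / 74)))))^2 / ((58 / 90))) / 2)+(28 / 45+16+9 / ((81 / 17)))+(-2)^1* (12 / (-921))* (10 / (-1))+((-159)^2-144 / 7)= 3330* sqrt(290) / 8054141+2444574662 / 96705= 25278.69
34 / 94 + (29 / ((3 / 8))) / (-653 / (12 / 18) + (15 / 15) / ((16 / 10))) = 312149 / 1104171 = 0.28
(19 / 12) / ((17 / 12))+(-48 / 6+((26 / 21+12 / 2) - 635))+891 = 91519 / 357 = 256.36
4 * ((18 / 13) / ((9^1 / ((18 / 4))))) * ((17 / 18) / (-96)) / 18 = -17 / 11232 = -0.00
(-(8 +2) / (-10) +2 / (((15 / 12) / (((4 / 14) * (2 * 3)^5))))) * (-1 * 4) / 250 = -248902 / 4375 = -56.89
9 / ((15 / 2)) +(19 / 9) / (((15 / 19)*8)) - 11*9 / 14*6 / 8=-3.77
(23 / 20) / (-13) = -23 / 260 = -0.09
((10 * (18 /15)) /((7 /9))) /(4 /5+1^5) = 60 /7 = 8.57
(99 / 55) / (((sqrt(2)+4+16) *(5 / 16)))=288 / 995 - 72 *sqrt(2) / 4975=0.27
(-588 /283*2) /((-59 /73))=85848 /16697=5.14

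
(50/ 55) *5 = 4.55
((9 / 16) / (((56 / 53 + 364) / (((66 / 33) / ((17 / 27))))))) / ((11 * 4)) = 12879 / 115778432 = 0.00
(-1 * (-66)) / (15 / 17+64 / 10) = 5610 / 619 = 9.06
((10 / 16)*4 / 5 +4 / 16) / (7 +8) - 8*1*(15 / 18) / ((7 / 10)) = -3979 / 420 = -9.47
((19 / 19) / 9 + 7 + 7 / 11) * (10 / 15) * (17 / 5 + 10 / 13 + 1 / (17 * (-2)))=539791 / 25245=21.38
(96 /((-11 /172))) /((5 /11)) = -3302.40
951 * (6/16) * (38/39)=18069/52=347.48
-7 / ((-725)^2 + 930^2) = -7 / 1390525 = -0.00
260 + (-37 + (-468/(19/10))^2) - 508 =21799515/361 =60386.47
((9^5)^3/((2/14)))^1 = 1441237924662543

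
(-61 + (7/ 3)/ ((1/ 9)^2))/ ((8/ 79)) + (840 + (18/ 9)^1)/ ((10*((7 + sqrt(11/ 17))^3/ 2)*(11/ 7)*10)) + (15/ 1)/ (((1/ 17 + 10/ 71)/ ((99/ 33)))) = 27412500701402593/ 18404973368100 - 12574849*sqrt(187)/ 15273836820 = 1489.40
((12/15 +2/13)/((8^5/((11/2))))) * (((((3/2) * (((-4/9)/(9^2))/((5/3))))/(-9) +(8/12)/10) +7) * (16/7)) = 0.00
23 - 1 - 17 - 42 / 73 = 4.42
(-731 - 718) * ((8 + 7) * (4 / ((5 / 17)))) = -295596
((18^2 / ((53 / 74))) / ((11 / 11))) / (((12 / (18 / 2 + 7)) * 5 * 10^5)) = 999 / 828125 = 0.00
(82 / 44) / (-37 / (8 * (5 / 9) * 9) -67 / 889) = -728980 / 391303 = -1.86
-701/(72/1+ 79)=-701/151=-4.64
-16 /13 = -1.23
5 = 5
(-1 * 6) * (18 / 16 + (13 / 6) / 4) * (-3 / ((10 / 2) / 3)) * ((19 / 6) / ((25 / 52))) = 2964 / 25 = 118.56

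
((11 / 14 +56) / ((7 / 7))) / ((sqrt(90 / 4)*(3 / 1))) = 53*sqrt(10) / 42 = 3.99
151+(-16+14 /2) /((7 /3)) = 1030 /7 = 147.14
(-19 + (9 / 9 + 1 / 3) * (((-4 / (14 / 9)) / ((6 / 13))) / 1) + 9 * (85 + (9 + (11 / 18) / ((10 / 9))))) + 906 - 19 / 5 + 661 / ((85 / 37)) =4794393 / 2380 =2014.45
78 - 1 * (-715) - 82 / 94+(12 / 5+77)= 204809 / 235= 871.53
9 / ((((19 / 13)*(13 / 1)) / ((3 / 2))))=27 / 38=0.71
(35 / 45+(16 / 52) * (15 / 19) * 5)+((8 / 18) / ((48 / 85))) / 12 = 658771 / 320112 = 2.06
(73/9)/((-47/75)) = -1825/141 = -12.94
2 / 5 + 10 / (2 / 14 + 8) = 464 / 285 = 1.63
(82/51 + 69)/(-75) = -3601/3825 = -0.94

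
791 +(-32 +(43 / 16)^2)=196153 / 256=766.22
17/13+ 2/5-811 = -52604/65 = -809.29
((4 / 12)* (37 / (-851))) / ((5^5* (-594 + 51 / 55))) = 11 / 1406694375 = 0.00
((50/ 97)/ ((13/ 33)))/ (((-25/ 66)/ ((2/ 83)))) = -8712/ 104663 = -0.08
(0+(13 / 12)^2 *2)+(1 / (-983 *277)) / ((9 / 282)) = 46014923 / 19604952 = 2.35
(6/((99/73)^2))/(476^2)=5329/370111896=0.00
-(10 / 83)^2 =-100 / 6889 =-0.01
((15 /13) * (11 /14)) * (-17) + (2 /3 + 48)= 18157 /546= 33.25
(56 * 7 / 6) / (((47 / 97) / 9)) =1213.53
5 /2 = 2.50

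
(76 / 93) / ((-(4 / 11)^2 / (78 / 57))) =-1573 / 186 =-8.46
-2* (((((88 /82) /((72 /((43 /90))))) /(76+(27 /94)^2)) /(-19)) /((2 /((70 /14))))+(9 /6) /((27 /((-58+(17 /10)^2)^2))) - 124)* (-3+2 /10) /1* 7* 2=33807269292661837 /9640738462500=3506.71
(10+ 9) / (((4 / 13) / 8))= 494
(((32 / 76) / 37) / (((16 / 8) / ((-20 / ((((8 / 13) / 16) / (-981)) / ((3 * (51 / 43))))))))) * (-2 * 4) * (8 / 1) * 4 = -2643869.15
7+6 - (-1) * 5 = 18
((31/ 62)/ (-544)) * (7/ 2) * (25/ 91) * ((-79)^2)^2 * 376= -45766345175/ 3536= -12942970.92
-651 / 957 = -217 / 319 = -0.68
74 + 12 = 86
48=48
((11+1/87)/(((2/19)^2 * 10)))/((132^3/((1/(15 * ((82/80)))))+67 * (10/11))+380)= 1902109/676837272120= 0.00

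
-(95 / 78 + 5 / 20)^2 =-52441 / 24336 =-2.15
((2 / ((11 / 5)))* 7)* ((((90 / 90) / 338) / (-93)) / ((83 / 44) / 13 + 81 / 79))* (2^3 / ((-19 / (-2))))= -176960 / 1214913219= -0.00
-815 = -815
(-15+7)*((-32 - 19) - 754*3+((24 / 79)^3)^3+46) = 2173628523606305511592 / 119851595982618319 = 18136.00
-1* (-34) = 34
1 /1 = 1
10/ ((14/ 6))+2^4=142/ 7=20.29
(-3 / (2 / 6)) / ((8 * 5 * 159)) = -3 / 2120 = -0.00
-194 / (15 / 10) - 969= -3295 / 3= -1098.33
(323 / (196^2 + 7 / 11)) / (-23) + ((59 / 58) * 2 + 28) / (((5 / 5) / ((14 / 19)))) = 118516515643 / 5355394359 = 22.13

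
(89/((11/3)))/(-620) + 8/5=2129/1364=1.56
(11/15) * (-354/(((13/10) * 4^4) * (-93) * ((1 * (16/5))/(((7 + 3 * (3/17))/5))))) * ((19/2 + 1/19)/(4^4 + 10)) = 78529/553999264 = 0.00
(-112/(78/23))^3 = -2136719872/59319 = -36020.83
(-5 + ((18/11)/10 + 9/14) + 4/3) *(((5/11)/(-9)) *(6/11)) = 6607/83853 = 0.08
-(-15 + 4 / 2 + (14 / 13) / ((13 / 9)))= 2071 / 169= 12.25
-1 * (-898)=898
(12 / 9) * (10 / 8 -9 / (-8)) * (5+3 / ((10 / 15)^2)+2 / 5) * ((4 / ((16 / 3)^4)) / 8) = 124659 / 5242880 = 0.02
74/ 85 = 0.87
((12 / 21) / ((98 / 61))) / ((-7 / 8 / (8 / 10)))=-3904 / 12005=-0.33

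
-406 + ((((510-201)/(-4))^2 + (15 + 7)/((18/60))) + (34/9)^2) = 7321321/1296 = 5649.17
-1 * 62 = -62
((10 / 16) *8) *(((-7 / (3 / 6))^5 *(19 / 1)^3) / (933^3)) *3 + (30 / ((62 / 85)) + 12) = -15.00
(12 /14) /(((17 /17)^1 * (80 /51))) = 153 /280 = 0.55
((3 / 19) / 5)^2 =0.00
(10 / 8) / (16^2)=5 / 1024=0.00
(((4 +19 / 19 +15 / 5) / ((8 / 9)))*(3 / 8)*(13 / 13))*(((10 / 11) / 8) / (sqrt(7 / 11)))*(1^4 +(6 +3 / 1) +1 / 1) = 5.29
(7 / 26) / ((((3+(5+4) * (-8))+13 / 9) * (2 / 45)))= -2835 / 31616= -0.09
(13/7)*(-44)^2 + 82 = 25742/7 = 3677.43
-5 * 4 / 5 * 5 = -20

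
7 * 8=56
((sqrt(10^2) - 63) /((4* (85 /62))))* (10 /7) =-1643 /119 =-13.81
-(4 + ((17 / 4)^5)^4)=-4064231406651970568912705 / 1099511627776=-3696396931129.10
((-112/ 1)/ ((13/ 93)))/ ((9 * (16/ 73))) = -15841/ 39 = -406.18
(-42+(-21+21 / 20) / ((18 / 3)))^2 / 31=3286969 / 49600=66.27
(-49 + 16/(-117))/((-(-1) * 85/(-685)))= 787613/1989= 395.98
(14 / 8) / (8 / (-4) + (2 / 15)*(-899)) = -105 / 7312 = -0.01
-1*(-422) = 422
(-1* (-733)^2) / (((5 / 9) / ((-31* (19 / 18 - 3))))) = -116591713 / 2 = -58295856.50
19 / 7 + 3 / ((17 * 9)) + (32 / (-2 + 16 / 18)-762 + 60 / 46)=-32300504 / 41055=-786.76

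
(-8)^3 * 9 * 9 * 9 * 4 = -1492992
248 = 248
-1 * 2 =-2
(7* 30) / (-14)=-15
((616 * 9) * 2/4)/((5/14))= 38808/5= 7761.60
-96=-96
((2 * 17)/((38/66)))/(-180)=-0.33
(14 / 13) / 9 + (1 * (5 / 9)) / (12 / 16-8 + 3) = -22 / 1989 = -0.01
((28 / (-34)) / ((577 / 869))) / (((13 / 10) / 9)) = -1094940 / 127517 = -8.59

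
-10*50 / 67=-7.46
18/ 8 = 9/ 4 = 2.25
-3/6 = -1/2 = -0.50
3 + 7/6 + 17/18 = 46/9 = 5.11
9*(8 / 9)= 8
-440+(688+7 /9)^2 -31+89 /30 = 383896903 /810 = 473946.79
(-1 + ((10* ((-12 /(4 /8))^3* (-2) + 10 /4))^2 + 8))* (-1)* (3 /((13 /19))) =-4357935856824 /13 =-335225835140.31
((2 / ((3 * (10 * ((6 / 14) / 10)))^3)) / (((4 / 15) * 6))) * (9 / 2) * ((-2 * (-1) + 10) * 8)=6860 / 27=254.07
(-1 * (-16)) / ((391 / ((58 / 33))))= 928 / 12903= 0.07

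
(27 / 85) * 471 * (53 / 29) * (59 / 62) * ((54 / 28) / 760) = 1073683593 / 1626111200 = 0.66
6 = 6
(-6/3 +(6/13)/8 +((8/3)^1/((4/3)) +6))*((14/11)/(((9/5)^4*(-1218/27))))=-21875/1343628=-0.02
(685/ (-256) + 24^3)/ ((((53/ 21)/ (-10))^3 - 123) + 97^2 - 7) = 4095977074875/ 2749845443936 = 1.49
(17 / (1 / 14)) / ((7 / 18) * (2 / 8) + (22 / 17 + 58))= 41616 / 10385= 4.01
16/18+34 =314/9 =34.89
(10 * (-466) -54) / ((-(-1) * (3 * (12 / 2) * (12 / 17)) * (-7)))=40069 / 756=53.00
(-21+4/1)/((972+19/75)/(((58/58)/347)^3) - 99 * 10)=-1275/3046695968987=-0.00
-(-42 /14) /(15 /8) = 8 /5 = 1.60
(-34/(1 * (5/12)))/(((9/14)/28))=-53312/15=-3554.13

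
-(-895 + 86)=809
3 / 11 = 0.27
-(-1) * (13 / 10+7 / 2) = 24 / 5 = 4.80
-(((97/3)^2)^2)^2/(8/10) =-39187167971884805/26244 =-1493185793777.05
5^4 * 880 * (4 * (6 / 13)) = 13200000 / 13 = 1015384.62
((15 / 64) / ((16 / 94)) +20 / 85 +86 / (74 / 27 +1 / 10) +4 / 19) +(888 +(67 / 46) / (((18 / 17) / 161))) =1141.57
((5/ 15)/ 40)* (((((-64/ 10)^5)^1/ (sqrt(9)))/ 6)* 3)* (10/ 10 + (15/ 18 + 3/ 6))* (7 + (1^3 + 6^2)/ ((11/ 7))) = -1644167168/ 1546875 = -1062.90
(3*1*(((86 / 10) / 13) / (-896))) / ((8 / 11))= -1419 / 465920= -0.00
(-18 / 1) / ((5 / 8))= -144 / 5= -28.80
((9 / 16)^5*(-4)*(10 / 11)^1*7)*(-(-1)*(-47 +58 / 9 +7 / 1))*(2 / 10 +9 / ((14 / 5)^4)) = 65922900651 / 3956277248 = 16.66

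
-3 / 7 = -0.43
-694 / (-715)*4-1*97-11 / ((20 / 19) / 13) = -228.97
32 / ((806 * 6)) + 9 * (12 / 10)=65326 / 6045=10.81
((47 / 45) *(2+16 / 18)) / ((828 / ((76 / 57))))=1222 / 251505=0.00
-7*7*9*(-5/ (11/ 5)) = 1002.27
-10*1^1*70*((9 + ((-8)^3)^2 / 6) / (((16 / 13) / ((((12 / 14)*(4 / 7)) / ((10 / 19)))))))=-161907265 / 7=-23129609.29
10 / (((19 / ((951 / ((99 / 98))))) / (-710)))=-220568600 / 627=-351784.05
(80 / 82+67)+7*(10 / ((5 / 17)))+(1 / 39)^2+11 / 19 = 363224705 / 1184859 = 306.56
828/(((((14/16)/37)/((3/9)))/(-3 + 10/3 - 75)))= -871424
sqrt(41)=6.40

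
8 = 8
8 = 8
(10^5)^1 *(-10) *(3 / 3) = -1000000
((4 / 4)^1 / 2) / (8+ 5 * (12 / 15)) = 1 / 24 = 0.04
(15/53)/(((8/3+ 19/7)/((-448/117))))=-15680/77857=-0.20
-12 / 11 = -1.09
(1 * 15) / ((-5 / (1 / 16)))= -3 / 16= -0.19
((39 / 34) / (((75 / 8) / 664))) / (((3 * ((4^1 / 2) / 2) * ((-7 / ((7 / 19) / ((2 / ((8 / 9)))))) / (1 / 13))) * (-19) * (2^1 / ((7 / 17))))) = 37184 / 70422075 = 0.00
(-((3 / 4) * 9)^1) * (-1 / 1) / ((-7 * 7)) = -27 / 196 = -0.14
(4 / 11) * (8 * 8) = 256 / 11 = 23.27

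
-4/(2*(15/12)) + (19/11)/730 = -12829/8030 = -1.60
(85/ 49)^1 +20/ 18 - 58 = -24323/ 441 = -55.15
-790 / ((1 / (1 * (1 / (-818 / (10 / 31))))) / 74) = 292300 / 12679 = 23.05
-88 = -88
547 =547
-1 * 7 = -7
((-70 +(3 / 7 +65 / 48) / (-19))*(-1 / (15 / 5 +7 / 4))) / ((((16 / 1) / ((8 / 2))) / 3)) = 447479 / 40432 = 11.07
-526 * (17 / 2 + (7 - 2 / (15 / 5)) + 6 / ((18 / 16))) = -31823 / 3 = -10607.67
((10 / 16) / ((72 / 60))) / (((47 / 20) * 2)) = 125 / 1128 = 0.11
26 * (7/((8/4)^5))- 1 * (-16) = 347/16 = 21.69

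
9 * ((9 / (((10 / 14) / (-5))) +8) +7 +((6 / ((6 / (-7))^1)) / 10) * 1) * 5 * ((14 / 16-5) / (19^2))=144639 / 5776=25.04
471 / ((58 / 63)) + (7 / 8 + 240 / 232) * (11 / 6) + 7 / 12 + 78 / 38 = 517.74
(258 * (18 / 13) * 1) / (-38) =-2322 / 247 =-9.40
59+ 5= 64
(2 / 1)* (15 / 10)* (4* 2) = 24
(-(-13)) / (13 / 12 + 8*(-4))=-156 / 371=-0.42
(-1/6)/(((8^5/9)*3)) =-1/65536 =-0.00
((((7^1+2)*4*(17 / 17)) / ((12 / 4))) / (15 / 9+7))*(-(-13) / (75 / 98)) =588 / 25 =23.52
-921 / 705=-307 / 235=-1.31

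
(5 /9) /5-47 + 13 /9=-409 /9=-45.44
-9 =-9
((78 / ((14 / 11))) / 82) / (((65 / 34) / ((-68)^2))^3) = 64117144361385984 / 6062875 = 10575369665.61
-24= -24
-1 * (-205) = 205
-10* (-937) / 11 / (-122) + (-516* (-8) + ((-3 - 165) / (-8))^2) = 3061114 / 671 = 4562.02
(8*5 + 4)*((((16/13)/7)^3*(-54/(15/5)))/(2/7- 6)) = 405504/538265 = 0.75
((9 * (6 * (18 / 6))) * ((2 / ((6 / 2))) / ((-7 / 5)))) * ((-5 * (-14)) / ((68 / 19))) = -1508.82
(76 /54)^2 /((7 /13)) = 18772 /5103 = 3.68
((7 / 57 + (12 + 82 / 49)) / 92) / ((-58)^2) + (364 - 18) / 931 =321287077 / 864399984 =0.37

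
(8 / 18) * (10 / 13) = 40 / 117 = 0.34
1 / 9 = 0.11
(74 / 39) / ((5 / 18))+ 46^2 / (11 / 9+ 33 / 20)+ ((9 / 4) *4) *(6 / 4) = 50880831 / 67210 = 757.04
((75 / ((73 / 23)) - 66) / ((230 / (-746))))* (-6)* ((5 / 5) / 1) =-6922134 / 8395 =-824.55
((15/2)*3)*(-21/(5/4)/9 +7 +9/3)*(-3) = -549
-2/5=-0.40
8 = 8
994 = 994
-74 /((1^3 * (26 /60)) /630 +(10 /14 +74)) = -1398600 /1412113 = -0.99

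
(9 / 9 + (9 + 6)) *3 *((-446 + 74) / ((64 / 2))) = -558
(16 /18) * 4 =32 /9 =3.56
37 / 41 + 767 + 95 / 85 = 536007 / 697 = 769.02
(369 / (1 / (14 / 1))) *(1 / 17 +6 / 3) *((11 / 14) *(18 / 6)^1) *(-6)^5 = -3314092320 / 17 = -194946607.06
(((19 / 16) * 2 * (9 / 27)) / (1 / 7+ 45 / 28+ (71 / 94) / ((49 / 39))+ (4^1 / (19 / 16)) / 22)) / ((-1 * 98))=-186637 / 57858180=-0.00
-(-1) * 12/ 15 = 4/ 5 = 0.80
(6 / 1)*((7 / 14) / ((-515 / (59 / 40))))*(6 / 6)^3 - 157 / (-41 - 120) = 3205703 / 3316600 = 0.97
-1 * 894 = -894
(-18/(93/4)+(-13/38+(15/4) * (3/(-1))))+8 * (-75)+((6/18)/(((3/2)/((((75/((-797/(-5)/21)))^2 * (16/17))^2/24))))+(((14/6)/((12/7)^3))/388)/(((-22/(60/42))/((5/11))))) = -8929404669378876438528620995/16715851792158561802290432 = -534.19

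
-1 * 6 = -6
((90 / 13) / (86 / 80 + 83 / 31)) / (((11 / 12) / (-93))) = -13838400 / 73931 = -187.18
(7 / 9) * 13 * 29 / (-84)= -377 / 108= -3.49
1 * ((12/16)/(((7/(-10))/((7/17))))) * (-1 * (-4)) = -30/17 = -1.76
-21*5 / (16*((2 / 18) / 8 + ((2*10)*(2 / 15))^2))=-35 / 38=-0.92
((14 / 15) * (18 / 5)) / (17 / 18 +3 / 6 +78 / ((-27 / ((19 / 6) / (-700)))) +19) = 63504 / 386647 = 0.16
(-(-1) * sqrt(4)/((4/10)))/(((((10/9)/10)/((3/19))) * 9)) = 15/19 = 0.79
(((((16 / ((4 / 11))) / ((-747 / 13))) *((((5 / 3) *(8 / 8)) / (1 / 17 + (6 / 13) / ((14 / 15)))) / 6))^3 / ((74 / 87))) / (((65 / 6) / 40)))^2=9113546717595998811372502525277640625 / 149892442632317423965293650491178066496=0.06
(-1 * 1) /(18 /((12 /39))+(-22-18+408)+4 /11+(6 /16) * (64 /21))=-154 /65913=-0.00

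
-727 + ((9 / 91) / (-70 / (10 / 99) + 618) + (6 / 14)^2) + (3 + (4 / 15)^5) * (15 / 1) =-21986688362 / 32248125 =-681.80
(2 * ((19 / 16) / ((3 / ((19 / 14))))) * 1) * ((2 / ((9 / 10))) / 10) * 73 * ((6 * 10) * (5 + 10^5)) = 4392386275 / 42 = 104580625.60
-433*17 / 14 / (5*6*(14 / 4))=-7361 / 1470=-5.01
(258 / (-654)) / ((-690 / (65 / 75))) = 559 / 1128150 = 0.00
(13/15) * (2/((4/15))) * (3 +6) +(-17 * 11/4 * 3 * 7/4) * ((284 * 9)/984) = -759699/1312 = -579.04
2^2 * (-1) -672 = -676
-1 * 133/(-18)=133/18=7.39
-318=-318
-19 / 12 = -1.58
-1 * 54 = -54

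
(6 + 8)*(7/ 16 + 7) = 833/ 8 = 104.12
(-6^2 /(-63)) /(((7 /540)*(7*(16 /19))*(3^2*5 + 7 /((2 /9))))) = 570 /5831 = 0.10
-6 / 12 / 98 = -1 / 196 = -0.01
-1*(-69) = 69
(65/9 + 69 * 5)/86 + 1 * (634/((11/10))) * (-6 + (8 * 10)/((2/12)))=1163014355/4257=273200.46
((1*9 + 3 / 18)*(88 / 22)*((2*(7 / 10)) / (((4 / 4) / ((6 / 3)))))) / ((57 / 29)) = 8932 / 171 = 52.23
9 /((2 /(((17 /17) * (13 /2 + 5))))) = 207 /4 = 51.75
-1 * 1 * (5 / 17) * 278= -1390 / 17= -81.76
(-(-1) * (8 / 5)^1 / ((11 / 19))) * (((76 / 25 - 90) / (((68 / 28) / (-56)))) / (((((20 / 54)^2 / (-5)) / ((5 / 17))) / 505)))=-2384394467616 / 79475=-30001817.77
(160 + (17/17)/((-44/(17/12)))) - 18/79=6663073/41712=159.74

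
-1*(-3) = 3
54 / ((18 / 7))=21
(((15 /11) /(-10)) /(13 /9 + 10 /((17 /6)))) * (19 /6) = -2907 /33484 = -0.09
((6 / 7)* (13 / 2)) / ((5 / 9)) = 10.03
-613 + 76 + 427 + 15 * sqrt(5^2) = -35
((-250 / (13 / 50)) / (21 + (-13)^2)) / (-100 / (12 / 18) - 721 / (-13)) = 1250 / 23351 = 0.05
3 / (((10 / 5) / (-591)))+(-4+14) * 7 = -1633 / 2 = -816.50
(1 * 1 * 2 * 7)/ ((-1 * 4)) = -7/ 2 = -3.50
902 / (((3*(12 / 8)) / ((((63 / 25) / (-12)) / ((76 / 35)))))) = -22099 / 1140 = -19.39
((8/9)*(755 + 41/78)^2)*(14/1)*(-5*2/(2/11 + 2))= -1337052162985/41067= -32557824.12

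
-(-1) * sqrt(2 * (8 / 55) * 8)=8 * sqrt(110) / 55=1.53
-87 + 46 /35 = -85.69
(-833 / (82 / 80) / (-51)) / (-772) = -490 / 23739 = -0.02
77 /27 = 2.85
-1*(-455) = 455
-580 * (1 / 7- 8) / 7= 31900 / 49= 651.02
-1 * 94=-94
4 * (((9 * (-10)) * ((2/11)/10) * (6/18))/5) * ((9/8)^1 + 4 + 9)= -339/55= -6.16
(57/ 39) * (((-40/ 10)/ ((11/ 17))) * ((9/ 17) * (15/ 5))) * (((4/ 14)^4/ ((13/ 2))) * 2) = -131328/ 4463459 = -0.03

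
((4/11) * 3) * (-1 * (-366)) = 4392/11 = 399.27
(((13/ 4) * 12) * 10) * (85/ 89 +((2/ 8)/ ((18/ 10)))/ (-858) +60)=837834775/ 35244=23772.41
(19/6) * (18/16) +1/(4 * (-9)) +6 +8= 2525/144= 17.53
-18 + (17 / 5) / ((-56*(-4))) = -20143 / 1120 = -17.98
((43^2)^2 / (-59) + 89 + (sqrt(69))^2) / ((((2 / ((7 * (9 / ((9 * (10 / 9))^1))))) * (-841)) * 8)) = 214797177 / 7939040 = 27.06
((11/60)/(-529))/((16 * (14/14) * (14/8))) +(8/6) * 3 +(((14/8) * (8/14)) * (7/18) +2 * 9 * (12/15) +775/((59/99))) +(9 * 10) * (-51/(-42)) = 1428.50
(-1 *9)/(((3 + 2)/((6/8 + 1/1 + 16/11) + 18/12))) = -1863/220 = -8.47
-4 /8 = -1 /2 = -0.50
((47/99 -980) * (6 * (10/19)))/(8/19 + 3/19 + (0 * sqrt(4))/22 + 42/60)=-2418.58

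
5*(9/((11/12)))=540/11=49.09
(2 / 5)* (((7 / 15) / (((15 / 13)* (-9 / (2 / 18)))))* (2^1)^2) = -728 / 91125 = -0.01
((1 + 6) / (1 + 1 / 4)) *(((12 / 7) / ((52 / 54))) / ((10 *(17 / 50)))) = 2.93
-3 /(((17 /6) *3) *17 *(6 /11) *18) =-11 /5202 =-0.00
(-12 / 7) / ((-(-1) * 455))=-0.00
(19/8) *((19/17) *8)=361/17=21.24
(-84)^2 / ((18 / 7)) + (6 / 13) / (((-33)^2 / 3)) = 4316314 / 1573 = 2744.00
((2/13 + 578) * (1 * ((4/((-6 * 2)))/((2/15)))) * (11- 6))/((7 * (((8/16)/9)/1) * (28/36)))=-15219900/637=-23893.09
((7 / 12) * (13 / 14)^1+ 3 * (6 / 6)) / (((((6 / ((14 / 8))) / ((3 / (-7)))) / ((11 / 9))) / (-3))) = 935 / 576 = 1.62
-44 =-44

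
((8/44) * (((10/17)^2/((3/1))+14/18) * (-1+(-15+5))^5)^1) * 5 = -340110430/2601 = -130761.41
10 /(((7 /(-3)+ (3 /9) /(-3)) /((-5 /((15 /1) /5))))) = 75 /11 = 6.82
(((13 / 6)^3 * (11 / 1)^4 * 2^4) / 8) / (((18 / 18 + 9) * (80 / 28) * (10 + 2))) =225163939 / 259200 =868.69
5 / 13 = 0.38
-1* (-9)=9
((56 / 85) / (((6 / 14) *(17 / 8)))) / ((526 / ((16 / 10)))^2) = 50176 / 7496190375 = 0.00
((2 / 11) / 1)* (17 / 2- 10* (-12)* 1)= 257 / 11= 23.36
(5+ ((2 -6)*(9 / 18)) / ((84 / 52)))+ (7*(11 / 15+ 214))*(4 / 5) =211097 / 175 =1206.27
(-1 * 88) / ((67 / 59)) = -5192 / 67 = -77.49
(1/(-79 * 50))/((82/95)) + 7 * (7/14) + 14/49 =1716537/453460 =3.79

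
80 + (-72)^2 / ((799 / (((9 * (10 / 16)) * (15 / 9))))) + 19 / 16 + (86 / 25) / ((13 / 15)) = 121305837 / 830960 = 145.98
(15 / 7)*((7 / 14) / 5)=3 / 14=0.21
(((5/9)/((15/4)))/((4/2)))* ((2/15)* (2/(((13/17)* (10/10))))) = 136/5265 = 0.03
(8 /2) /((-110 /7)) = -0.25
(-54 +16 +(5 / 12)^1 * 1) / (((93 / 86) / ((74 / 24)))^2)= -1141607731 / 3736368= -305.54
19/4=4.75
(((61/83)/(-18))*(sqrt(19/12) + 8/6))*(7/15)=-854/33615 - 427*sqrt(57)/134460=-0.05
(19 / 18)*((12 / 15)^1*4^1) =152 / 45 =3.38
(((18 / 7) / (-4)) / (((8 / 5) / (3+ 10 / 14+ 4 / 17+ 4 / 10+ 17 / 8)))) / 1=-277371 / 106624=-2.60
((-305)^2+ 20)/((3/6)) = 186090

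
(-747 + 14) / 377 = -733 / 377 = -1.94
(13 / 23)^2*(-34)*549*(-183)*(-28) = -16163934696 / 529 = -30555642.15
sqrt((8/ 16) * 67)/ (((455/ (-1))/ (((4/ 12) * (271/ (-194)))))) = 271 * sqrt(134)/ 529620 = 0.01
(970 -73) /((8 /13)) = 11661 /8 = 1457.62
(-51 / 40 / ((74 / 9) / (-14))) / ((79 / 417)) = 1339821 / 116920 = 11.46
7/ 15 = 0.47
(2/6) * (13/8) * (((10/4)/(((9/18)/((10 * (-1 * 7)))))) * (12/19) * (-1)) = 2275/19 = 119.74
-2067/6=-689/2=-344.50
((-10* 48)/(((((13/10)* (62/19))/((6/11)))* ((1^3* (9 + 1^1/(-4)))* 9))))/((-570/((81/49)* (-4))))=-13824/1520519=-0.01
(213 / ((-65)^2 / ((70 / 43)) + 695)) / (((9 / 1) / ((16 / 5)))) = 15904 / 690975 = 0.02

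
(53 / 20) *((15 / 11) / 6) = 53 / 88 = 0.60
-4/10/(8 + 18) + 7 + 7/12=5903/780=7.57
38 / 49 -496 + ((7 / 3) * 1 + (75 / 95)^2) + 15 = -25327175 / 53067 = -477.27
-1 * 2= -2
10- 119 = -109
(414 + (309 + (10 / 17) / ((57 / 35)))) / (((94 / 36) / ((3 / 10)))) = 6308433 / 75905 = 83.11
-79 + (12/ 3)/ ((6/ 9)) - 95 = -168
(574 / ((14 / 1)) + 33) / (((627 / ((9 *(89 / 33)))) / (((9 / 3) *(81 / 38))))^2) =17305903773 / 3816059522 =4.54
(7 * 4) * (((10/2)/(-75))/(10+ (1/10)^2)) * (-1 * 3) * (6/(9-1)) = 60/143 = 0.42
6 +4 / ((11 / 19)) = 142 / 11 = 12.91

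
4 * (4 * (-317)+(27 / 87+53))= -4858.76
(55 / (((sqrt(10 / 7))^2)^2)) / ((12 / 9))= 1617 / 80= 20.21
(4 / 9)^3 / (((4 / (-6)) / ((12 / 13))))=-128 / 1053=-0.12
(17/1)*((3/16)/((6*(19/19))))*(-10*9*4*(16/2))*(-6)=9180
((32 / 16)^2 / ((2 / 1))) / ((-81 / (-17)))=34 / 81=0.42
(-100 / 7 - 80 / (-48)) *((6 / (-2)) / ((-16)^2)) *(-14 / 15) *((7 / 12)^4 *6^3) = -3.45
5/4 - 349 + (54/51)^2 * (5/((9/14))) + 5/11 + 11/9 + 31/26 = -500131223/1487772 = -336.16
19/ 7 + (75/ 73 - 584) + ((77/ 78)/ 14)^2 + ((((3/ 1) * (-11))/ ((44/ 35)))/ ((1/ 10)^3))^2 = 8568964559145799/ 12435696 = 689061919.75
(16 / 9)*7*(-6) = -224 / 3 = -74.67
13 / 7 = 1.86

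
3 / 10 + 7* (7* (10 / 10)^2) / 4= 251 / 20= 12.55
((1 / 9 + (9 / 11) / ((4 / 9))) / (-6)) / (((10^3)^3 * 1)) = -0.00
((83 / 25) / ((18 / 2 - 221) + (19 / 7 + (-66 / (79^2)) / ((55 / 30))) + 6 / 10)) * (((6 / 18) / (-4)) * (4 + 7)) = 0.01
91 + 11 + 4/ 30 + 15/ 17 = 26269/ 255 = 103.02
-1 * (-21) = 21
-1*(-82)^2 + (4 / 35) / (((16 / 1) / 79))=-941281 / 140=-6723.44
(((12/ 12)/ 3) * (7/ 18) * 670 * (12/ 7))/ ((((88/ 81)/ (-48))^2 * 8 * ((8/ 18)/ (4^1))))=39562830/ 121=326965.54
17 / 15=1.13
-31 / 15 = -2.07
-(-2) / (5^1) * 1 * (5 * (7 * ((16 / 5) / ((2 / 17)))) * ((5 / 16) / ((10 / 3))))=357 / 10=35.70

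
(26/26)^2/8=1/8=0.12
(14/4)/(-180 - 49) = -7/458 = -0.02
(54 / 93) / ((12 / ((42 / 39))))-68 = -27383 / 403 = -67.95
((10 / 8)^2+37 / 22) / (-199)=-571 / 35024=-0.02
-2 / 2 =-1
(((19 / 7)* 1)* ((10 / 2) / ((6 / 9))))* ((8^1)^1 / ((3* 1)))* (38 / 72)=1805 / 63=28.65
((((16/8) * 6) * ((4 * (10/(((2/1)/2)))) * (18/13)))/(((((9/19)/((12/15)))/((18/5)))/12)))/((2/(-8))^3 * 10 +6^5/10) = 100859904/1617083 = 62.37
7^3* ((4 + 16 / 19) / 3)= 31556 / 57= 553.61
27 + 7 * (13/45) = 1306/45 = 29.02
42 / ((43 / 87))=3654 / 43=84.98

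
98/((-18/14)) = -686/9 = -76.22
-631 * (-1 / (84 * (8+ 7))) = 631 / 1260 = 0.50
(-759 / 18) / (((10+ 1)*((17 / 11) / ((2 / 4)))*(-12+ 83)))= -253 / 14484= -0.02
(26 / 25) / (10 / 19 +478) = 247 / 113650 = 0.00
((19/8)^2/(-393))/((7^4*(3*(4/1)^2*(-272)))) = 361/788451213312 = 0.00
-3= -3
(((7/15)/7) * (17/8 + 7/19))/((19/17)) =6443/43320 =0.15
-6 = -6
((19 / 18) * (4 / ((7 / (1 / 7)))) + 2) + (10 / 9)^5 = 3.78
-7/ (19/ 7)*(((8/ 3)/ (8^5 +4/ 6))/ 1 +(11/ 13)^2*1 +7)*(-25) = 6039833100/ 12140791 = 497.48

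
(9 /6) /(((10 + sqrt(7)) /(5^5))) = 15625 /31 - 3125 * sqrt(7) /62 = 370.68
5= 5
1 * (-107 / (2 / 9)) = -963 / 2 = -481.50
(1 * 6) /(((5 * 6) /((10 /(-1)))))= -2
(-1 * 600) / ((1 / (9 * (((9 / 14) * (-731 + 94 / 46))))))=2530520.50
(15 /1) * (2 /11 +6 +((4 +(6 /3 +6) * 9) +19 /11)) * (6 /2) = 41535 /11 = 3775.91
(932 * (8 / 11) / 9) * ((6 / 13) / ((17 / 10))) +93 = 827369 / 7293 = 113.45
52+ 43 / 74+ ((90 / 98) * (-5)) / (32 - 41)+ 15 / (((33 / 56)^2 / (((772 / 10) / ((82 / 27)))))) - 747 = 404.10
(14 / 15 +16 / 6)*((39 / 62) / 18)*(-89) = -3471 / 310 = -11.20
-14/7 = -2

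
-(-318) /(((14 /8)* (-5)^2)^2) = 5088 /30625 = 0.17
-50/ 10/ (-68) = 5/ 68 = 0.07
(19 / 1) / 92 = 0.21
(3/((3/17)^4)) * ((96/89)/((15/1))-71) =-97636049/445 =-219406.85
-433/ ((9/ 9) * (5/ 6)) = -2598/ 5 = -519.60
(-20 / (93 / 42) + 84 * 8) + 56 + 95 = 25233 / 31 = 813.97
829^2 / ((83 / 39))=26802399 / 83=322920.47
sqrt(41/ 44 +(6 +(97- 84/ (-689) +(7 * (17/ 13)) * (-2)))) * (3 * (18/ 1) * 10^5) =2700000 * sqrt(19701436183)/ 7579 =50003545.63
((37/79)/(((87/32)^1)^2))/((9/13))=492544/5381559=0.09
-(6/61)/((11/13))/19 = -78/12749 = -0.01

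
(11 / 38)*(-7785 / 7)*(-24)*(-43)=-44187660 / 133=-332238.05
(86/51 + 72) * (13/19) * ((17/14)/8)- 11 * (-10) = 375547/3192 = 117.65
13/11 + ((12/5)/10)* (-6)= -71/275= -0.26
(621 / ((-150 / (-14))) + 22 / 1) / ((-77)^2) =1999 / 148225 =0.01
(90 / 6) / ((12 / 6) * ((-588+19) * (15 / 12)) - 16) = -10 / 959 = -0.01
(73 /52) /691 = 73 /35932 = 0.00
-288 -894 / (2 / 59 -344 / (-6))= -1541295 / 5077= -303.58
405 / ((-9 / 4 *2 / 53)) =-4770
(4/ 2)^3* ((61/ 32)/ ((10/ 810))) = 4941/ 4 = 1235.25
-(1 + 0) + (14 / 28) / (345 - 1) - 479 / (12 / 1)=-84449 / 2064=-40.92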